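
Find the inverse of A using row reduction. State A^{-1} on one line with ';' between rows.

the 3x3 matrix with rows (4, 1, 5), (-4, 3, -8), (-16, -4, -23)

Gauss-Jordan on [A | I]:
R1 <- (1/4)*R1:  [   1  1/4  5/4  |  1/4    0    0 ]
R2 <- R2 - (-4)*R1:  [  0   4  -3  |   1   1   0 ]
R3 <- R3 - (-16)*R1:  [  0   0  -3  |   4   0   1 ]
R2 <- (1/4)*R2:  [    0     1  -3/4  |   1/4   1/4     0 ]
R1 <- R1 - (1/4)*R2:  [     1      0  23/16  |   3/16  -1/16      0 ]
R3 <- (1/-3)*R3:  [    0     0     1  |  -4/3     0  -1/3 ]
R1 <- R1 - (23/16)*R3:  [      1       0       0  |  101/48   -1/16   23/48 ]
R2 <- R2 - (-3/4)*R3:  [    0     1     0  |  -3/4   1/4  -1/4 ]
Right block of [I | A^{-1}] is the inverse:
[ 101/48  -1/16  23/48 ]
[   -3/4    1/4   -1/4 ]
[   -4/3      0   -1/3 ]

inverse = [101/48 -1/16 23/48; -3/4 1/4 -1/4; -4/3 0 -1/3]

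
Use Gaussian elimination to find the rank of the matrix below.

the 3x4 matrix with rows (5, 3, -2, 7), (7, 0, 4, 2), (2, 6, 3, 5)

rank(A) = 3

Row reduction:
R2 <- R2 - (7/5)*R1:  [     0  -21/5   34/5  -39/5 ]
R3 <- R3 - (2/5)*R1:  [    0  24/5  19/5  11/5 ]
R3 <- R3 - (-8/7)*R2:  [     0      0   81/7  -47/7 ]
Row echelon form:
[ 5      3    -2      7 ]
[ 0  -21/5  34/5  -39/5 ]
[ 0      0  81/7  -47/7 ]
Nonzero rows / pivot columns: 3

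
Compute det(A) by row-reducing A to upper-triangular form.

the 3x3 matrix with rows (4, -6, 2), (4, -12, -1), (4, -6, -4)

Forward elimination:
R2 <- R2 - (1)*R1:  [  0  -6  -3 ]
R3 <- R3 - (1)*R1:  [  0   0  -6 ]
Upper-triangular form:
[ 4  -6   2 ]
[ 0  -6  -3 ]
[ 0   0  -6 ]
det(A) = (-1)^0 * (4) * (-6) * (-6) = 144  (0 row swaps -> sign +1)

det(A) = 144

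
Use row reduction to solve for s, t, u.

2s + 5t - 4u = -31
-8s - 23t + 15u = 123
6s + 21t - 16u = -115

Forward elimination on [A|b]:
R2 <- R2 - (-4)*R1:  [  0  -3  -1  -1 ]
R3 <- R3 - (3)*R1:  [   0    6   -4  -22 ]
R3 <- R3 - (-2)*R2:  [   0    0   -6  -24 ]
Row echelon form:
[ 2   5  -4  |  -31 ]
[ 0  -3  -1  |   -1 ]
[ 0   0  -6  |  -24 ]
Back-substitution:
u = (-24) / -6 = 4
t = (-1 - (-1)*(4)) / -3 = -1
s = (-31 - (5)*(-1) - (-4)*(4)) / 2 = -5

(-5, -1, 4)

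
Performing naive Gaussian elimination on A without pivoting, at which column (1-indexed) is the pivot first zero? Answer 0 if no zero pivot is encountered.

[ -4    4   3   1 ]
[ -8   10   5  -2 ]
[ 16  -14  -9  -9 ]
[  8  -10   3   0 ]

Naive forward elimination:
R2 <- R2 - (2)*R1:  [  0   2  -1  -4 ]
R3 <- R3 - (-4)*R1:  [  0   2   3  -5 ]
R4 <- R4 - (-2)*R1:  [  0  -2   9   2 ]
R3 <- R3 - (1)*R2:  [  0   0   4  -1 ]
R4 <- R4 - (-1)*R2:  [  0   0   8  -2 ]
R4 <- R4 - (2)*R3:  [ 0  0  0  0 ]
Matrix at this point:
[ -4  4   3   1 ]
[  0  2  -1  -4 ]
[  0  0   4  -1 ]
[  0  0   0   0 ]
Pivot entry (4,4) in the last row is zero and there are no rows below to swap with -> zero pivot in column 4 (A is singular).

first zero-pivot column = 4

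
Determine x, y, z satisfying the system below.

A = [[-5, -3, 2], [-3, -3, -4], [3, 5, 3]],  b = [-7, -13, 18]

(0, 3, 1)

Forward elimination on [A|b]:
R2 <- R2 - (3/5)*R1:  [     0   -6/5  -26/5  -44/5 ]
R3 <- R3 - (-3/5)*R1:  [    0  16/5  21/5  69/5 ]
R3 <- R3 - (-8/3)*R2:  [     0      0  -29/3  -29/3 ]
Row echelon form:
[ -5    -3      2  |     -7 ]
[  0  -6/5  -26/5  |  -44/5 ]
[  0     0  -29/3  |  -29/3 ]
Back-substitution:
z = (-29/3) / (-29/3) = 1
y = (-44/5 - (-26/5)*(1)) / (-6/5) = 3
x = (-7 - (-3)*(3) - (2)*(1)) / -5 = 0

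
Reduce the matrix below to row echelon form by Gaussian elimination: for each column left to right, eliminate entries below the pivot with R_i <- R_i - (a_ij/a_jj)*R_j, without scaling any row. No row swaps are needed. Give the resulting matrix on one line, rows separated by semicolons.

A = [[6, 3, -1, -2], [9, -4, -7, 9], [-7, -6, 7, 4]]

REF = [6 3 -1 -2; 0 -17/2 -11/2 12; 0 0 380/51 -95/51]

Forward elimination:
R2 <- R2 - (3/2)*R1:  [     0  -17/2  -11/2     12 ]
R3 <- R3 - (-7/6)*R1:  [    0  -5/2  35/6   5/3 ]
R3 <- R3 - (5/17)*R2:  [      0       0  380/51  -95/51 ]
Row echelon form:
[ 6      3      -1      -2 ]
[ 0  -17/2   -11/2      12 ]
[ 0      0  380/51  -95/51 ]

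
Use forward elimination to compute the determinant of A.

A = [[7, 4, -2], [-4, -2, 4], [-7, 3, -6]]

det(A) = -156

Forward elimination:
R2 <- R2 - (-4/7)*R1:  [    0   2/7  20/7 ]
R3 <- R3 - (-1)*R1:  [  0   7  -8 ]
R3 <- R3 - (49/2)*R2:  [   0    0  -78 ]
Upper-triangular form:
[ 7    4    -2 ]
[ 0  2/7  20/7 ]
[ 0    0   -78 ]
det(A) = (-1)^0 * (7) * (2/7) * (-78) = -156  (0 row swaps -> sign +1)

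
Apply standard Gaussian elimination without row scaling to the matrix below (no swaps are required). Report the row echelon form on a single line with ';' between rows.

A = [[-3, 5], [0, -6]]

REF = [-3 5; 0 -6]

Forward elimination:
Row echelon form:
[ -3   5 ]
[  0  -6 ]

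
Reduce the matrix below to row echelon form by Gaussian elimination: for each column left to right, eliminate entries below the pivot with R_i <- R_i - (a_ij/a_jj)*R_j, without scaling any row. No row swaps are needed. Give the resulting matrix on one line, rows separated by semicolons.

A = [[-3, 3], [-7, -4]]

REF = [-3 3; 0 -11]

Forward elimination:
R2 <- R2 - (7/3)*R1:  [   0  -11 ]
Row echelon form:
[ -3    3 ]
[  0  -11 ]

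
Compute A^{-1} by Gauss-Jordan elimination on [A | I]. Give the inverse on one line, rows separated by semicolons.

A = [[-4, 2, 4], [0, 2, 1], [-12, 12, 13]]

inverse = [7/8 11/8 -3/8; -3/4 -1/4 1/4; 3/2 3/2 -1/2]

Gauss-Jordan on [A | I]:
R1 <- (1/-4)*R1:  [    1  -1/2    -1  |  -1/4     0     0 ]
R3 <- R3 - (-12)*R1:  [  0   6   1  |  -3   0   1 ]
R2 <- (1/2)*R2:  [   0    1  1/2  |    0  1/2    0 ]
R1 <- R1 - (-1/2)*R2:  [    1     0  -3/4  |  -1/4   1/4     0 ]
R3 <- R3 - (6)*R2:  [  0   0  -2  |  -3  -3   1 ]
R3 <- (1/-2)*R3:  [    0     0     1  |   3/2   3/2  -1/2 ]
R1 <- R1 - (-3/4)*R3:  [    1     0     0  |   7/8  11/8  -3/8 ]
R2 <- R2 - (1/2)*R3:  [    0     1     0  |  -3/4  -1/4   1/4 ]
Right block of [I | A^{-1}] is the inverse:
[  7/8  11/8  -3/8 ]
[ -3/4  -1/4   1/4 ]
[  3/2   3/2  -1/2 ]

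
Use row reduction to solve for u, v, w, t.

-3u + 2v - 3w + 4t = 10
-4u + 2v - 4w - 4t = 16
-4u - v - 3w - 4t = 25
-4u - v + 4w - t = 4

(-3, -4, -3, 0)

Forward elimination on [A|b]:
R2 <- R2 - (4/3)*R1:  [     0   -2/3      0  -28/3    8/3 ]
R3 <- R3 - (4/3)*R1:  [     0  -11/3      1  -28/3   35/3 ]
R4 <- R4 - (4/3)*R1:  [     0  -11/3      8  -19/3  -28/3 ]
R3 <- R3 - (11/2)*R2:  [  0   0   1  42  -3 ]
R4 <- R4 - (11/2)*R2:  [   0    0    8   45  -24 ]
R4 <- R4 - (8)*R3:  [    0     0     0  -291     0 ]
Row echelon form:
[ -3     2  -3      4  |   10 ]
[  0  -2/3   0  -28/3  |  8/3 ]
[  0     0   1     42  |   -3 ]
[  0     0   0   -291  |    0 ]
Back-substitution:
t = (0) / -291 = 0
w = (-3 - (42)*(0)) / 1 = -3
v = (8/3 - (-28/3)*(0)) / (-2/3) = -4
u = (10 - (2)*(-4) - (-3)*(-3) - (4)*(0)) / -3 = -3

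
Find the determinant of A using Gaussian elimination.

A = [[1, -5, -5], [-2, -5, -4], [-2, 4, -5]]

Forward elimination:
R2 <- R2 - (-2)*R1:  [   0  -15  -14 ]
R3 <- R3 - (-2)*R1:  [   0   -6  -15 ]
R3 <- R3 - (2/5)*R2:  [     0      0  -47/5 ]
Upper-triangular form:
[ 1   -5     -5 ]
[ 0  -15    -14 ]
[ 0    0  -47/5 ]
det(A) = (-1)^0 * (1) * (-15) * (-47/5) = 141  (0 row swaps -> sign +1)

det(A) = 141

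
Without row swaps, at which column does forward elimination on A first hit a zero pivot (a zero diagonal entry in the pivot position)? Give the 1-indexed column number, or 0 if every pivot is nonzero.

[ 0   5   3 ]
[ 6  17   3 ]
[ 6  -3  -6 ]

Naive forward elimination:
Pivot entry (1,1) is zero but row 2 has 6 in column 1 -> naive elimination stops; a row interchange (e.g. R1 <-> R2) would be required here.

first zero-pivot column = 1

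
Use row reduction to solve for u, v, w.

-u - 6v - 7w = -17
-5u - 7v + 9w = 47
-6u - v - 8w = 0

(-4, 0, 3)

Forward elimination on [A|b]:
R2 <- R2 - (5)*R1:  [   0   23   44  132 ]
R3 <- R3 - (6)*R1:  [   0   35   34  102 ]
R3 <- R3 - (35/23)*R2:  [        0         0   -758/23  -2274/23 ]
Row echelon form:
[ -1  -6       -7  |       -17 ]
[  0  23       44  |       132 ]
[  0   0  -758/23  |  -2274/23 ]
Back-substitution:
w = (-2274/23) / (-758/23) = 3
v = (132 - (44)*(3)) / 23 = 0
u = (-17 - (-6)*(0) - (-7)*(3)) / -1 = -4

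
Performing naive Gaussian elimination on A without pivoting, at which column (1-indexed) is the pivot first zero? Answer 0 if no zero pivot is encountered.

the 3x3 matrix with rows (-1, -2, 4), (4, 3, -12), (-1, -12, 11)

Naive forward elimination:
R2 <- R2 - (-4)*R1:  [  0  -5   4 ]
R3 <- R3 - (1)*R1:  [   0  -10    7 ]
R3 <- R3 - (2)*R2:  [  0   0  -1 ]
All pivots nonzero; naive elimination completes without hitting a zero pivot.

first zero-pivot column = 0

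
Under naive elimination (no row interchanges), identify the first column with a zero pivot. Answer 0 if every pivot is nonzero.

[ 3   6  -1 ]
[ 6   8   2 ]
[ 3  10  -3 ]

first zero-pivot column = 0

Naive forward elimination:
R2 <- R2 - (2)*R1:  [  0  -4   4 ]
R3 <- R3 - (1)*R1:  [  0   4  -2 ]
R3 <- R3 - (-1)*R2:  [ 0  0  2 ]
All pivots nonzero; naive elimination completes without hitting a zero pivot.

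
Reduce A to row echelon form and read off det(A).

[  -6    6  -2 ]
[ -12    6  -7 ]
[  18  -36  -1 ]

Forward elimination:
R2 <- R2 - (2)*R1:  [  0  -6  -3 ]
R3 <- R3 - (-3)*R1:  [   0  -18   -7 ]
R3 <- R3 - (3)*R2:  [ 0  0  2 ]
Upper-triangular form:
[ -6   6  -2 ]
[  0  -6  -3 ]
[  0   0   2 ]
det(A) = (-1)^0 * (-6) * (-6) * (2) = 72  (0 row swaps -> sign +1)

det(A) = 72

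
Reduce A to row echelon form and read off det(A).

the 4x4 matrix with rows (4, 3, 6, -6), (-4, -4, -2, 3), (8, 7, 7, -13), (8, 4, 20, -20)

Forward elimination:
R2 <- R2 - (-1)*R1:  [  0  -1   4  -3 ]
R3 <- R3 - (2)*R1:  [  0   1  -5  -1 ]
R4 <- R4 - (2)*R1:  [  0  -2   8  -8 ]
R3 <- R3 - (-1)*R2:  [  0   0  -1  -4 ]
R4 <- R4 - (2)*R2:  [  0   0   0  -2 ]
Upper-triangular form:
[ 4   3   6  -6 ]
[ 0  -1   4  -3 ]
[ 0   0  -1  -4 ]
[ 0   0   0  -2 ]
det(A) = (-1)^0 * (4) * (-1) * (-1) * (-2) = -8  (0 row swaps -> sign +1)

det(A) = -8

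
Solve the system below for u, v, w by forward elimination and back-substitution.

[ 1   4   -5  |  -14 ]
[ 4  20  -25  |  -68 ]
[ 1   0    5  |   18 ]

Forward elimination on [A|b]:
R2 <- R2 - (4)*R1:  [   0    4   -5  -12 ]
R3 <- R3 - (1)*R1:  [  0  -4  10  32 ]
R3 <- R3 - (-1)*R2:  [  0   0   5  20 ]
Row echelon form:
[ 1  4  -5  |  -14 ]
[ 0  4  -5  |  -12 ]
[ 0  0   5  |   20 ]
Back-substitution:
w = (20) / 5 = 4
v = (-12 - (-5)*(4)) / 4 = 2
u = (-14 - (4)*(2) - (-5)*(4)) / 1 = -2

(-2, 2, 4)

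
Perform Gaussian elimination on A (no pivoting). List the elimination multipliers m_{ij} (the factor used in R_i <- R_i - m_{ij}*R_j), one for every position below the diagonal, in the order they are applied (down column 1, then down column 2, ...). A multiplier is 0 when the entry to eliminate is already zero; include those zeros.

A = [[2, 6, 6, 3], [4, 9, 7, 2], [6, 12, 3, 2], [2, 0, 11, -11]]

multipliers: 2, 3, 1, 2, 2, -3

Forward elimination:
R2 <- R2 - (2)*R1:  [  0  -3  -5  -4 ]
R3 <- R3 - (3)*R1:  [   0   -6  -15   -7 ]
R4 <- R4 - (1)*R1:  [   0   -6    5  -14 ]
R3 <- R3 - (2)*R2:  [  0   0  -5   1 ]
R4 <- R4 - (2)*R2:  [  0   0  15  -6 ]
R4 <- R4 - (-3)*R3:  [  0   0   0  -3 ]
Multipliers (in order of application): m_{21} = 2, m_{31} = 3, m_{41} = 1, m_{32} = 2, m_{42} = 2, m_{43} = -3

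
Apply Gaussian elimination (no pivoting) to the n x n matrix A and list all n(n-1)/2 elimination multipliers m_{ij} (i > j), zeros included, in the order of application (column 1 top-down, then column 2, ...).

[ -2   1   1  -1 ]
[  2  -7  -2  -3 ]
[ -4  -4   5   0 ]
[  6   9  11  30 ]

multipliers: -1, 2, -3, 1, -2, 3

Forward elimination:
R2 <- R2 - (-1)*R1:  [  0  -6  -1  -4 ]
R3 <- R3 - (2)*R1:  [  0  -6   3   2 ]
R4 <- R4 - (-3)*R1:  [  0  12  14  27 ]
R3 <- R3 - (1)*R2:  [ 0  0  4  6 ]
R4 <- R4 - (-2)*R2:  [  0   0  12  19 ]
R4 <- R4 - (3)*R3:  [ 0  0  0  1 ]
Multipliers (in order of application): m_{21} = -1, m_{31} = 2, m_{41} = -3, m_{32} = 1, m_{42} = -2, m_{43} = 3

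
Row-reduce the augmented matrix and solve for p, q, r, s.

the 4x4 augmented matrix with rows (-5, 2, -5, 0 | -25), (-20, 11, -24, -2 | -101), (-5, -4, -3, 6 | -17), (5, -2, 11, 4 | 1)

Forward elimination on [A|b]:
R2 <- R2 - (4)*R1:  [  0   3  -4  -2  -1 ]
R3 <- R3 - (1)*R1:  [  0  -6   2   6   8 ]
R4 <- R4 - (-1)*R1:  [   0    0    6    4  -24 ]
R3 <- R3 - (-2)*R2:  [  0   0  -6   2   6 ]
R4 <- R4 - (-1)*R3:  [   0    0    0    6  -18 ]
Row echelon form:
[ -5  2  -5   0  |  -25 ]
[  0  3  -4  -2  |   -1 ]
[  0  0  -6   2  |    6 ]
[  0  0   0   6  |  -18 ]
Back-substitution:
s = (-18) / 6 = -3
r = (6 - (2)*(-3)) / -6 = -2
q = (-1 - (-4)*(-2) - (-2)*(-3)) / 3 = -5
p = (-25 - (2)*(-5) - (-5)*(-2)) / -5 = 5

(5, -5, -2, -3)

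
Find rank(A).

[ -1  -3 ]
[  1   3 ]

Row reduction:
R2 <- R2 - (-1)*R1:  [ 0  0 ]
Row echelon form:
[ -1  -3 ]
[  0   0 ]
Nonzero rows / pivot columns: 1

rank(A) = 1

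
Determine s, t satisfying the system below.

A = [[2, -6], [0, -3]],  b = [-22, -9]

Forward elimination on [A|b]:
Row echelon form:
[ 2  -6  |  -22 ]
[ 0  -3  |   -9 ]
Back-substitution:
t = (-9) / -3 = 3
s = (-22 - (-6)*(3)) / 2 = -2

(-2, 3)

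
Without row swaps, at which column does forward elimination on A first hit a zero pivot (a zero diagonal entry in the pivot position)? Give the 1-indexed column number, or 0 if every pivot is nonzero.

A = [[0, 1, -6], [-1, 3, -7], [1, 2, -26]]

first zero-pivot column = 1

Naive forward elimination:
Pivot entry (1,1) is zero but row 2 has -1 in column 1 -> naive elimination stops; a row interchange (e.g. R1 <-> R2) would be required here.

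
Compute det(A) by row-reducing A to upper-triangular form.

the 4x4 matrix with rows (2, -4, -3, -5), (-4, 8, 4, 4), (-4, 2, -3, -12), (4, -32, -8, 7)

det(A) = -72

Forward elimination:
R2 <- R2 - (-2)*R1:  [  0   0  -2  -6 ]
R3 <- R3 - (-2)*R1:  [   0   -6   -9  -22 ]
R4 <- R4 - (2)*R1:  [   0  -24   -2   17 ]
R2 <-> R3   (pivot in column 2 was zero)
[ 2   -4  -3   -5 ]
[ 0   -6  -9  -22 ]
[ 0    0  -2   -6 ]
[ 0  -24  -2   17 ]
R4 <- R4 - (4)*R2:  [   0    0   34  105 ]
R4 <- R4 - (-17)*R3:  [ 0  0  0  3 ]
Upper-triangular form:
[ 2  -4  -3   -5 ]
[ 0  -6  -9  -22 ]
[ 0   0  -2   -6 ]
[ 0   0   0    3 ]
det(A) = (-1)^1 * (2) * (-6) * (-2) * (3) = -72  (1 row swap -> sign -1)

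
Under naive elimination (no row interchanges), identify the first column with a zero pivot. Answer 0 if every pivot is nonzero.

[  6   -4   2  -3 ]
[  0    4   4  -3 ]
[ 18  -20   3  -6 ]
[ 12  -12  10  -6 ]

Naive forward elimination:
R3 <- R3 - (3)*R1:  [  0  -8  -3   3 ]
R4 <- R4 - (2)*R1:  [  0  -4   6   0 ]
R3 <- R3 - (-2)*R2:  [  0   0   5  -3 ]
R4 <- R4 - (-1)*R2:  [  0   0  10  -3 ]
R4 <- R4 - (2)*R3:  [ 0  0  0  3 ]
All pivots nonzero; naive elimination completes without hitting a zero pivot.

first zero-pivot column = 0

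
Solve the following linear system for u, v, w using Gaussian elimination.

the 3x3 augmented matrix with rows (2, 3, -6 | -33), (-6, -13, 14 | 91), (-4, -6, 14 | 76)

(3, -3, 5)

Forward elimination on [A|b]:
R2 <- R2 - (-3)*R1:  [  0  -4  -4  -8 ]
R3 <- R3 - (-2)*R1:  [  0   0   2  10 ]
Row echelon form:
[ 2   3  -6  |  -33 ]
[ 0  -4  -4  |   -8 ]
[ 0   0   2  |   10 ]
Back-substitution:
w = (10) / 2 = 5
v = (-8 - (-4)*(5)) / -4 = -3
u = (-33 - (3)*(-3) - (-6)*(5)) / 2 = 3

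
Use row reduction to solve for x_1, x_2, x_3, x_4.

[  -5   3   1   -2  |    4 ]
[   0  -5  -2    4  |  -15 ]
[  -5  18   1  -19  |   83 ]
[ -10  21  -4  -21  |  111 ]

(1, 3, -4, -2)

Forward elimination on [A|b]:
R3 <- R3 - (1)*R1:  [   0   15    0  -17   79 ]
R4 <- R4 - (2)*R1:  [   0   15   -6  -17  103 ]
R3 <- R3 - (-3)*R2:  [  0   0  -6  -5  34 ]
R4 <- R4 - (-3)*R2:  [   0    0  -12   -5   58 ]
R4 <- R4 - (2)*R3:  [   0    0    0    5  -10 ]
Row echelon form:
[ -5   3   1  -2  |    4 ]
[  0  -5  -2   4  |  -15 ]
[  0   0  -6  -5  |   34 ]
[  0   0   0   5  |  -10 ]
Back-substitution:
x_4 = (-10) / 5 = -2
x_3 = (34 - (-5)*(-2)) / -6 = -4
x_2 = (-15 - (-2)*(-4) - (4)*(-2)) / -5 = 3
x_1 = (4 - (3)*(3) - (1)*(-4) - (-2)*(-2)) / -5 = 1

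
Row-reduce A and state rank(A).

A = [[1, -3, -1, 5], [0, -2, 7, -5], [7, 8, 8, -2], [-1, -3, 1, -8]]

rank(A) = 4

Row reduction:
R3 <- R3 - (7)*R1:  [   0   29   15  -37 ]
R4 <- R4 - (-1)*R1:  [  0  -6   0  -3 ]
R3 <- R3 - (-29/2)*R2:  [      0       0   233/2  -219/2 ]
R4 <- R4 - (3)*R2:  [   0    0  -21   12 ]
R4 <- R4 - (-42/233)*R3:  [         0          0          0  -1803/233 ]
Row echelon form:
[ 1  -3     -1          5 ]
[ 0  -2      7         -5 ]
[ 0   0  233/2     -219/2 ]
[ 0   0      0  -1803/233 ]
Nonzero rows / pivot columns: 4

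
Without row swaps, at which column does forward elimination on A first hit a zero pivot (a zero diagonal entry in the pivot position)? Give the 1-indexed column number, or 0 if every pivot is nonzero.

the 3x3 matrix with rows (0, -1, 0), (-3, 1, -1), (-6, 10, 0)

Naive forward elimination:
Pivot entry (1,1) is zero but row 2 has -3 in column 1 -> naive elimination stops; a row interchange (e.g. R1 <-> R2) would be required here.

first zero-pivot column = 1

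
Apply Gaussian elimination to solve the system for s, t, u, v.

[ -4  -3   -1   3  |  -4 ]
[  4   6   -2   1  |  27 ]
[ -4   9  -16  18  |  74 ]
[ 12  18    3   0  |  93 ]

(1, 4, 3, 5)

Forward elimination on [A|b]:
R2 <- R2 - (-1)*R1:  [  0   3  -3   4  23 ]
R3 <- R3 - (1)*R1:  [   0   12  -15   15   78 ]
R4 <- R4 - (-3)*R1:  [  0   9   0   9  81 ]
R3 <- R3 - (4)*R2:  [   0    0   -3   -1  -14 ]
R4 <- R4 - (3)*R2:  [  0   0   9  -3  12 ]
R4 <- R4 - (-3)*R3:  [   0    0    0   -6  -30 ]
Row echelon form:
[ -4  -3  -1   3  |   -4 ]
[  0   3  -3   4  |   23 ]
[  0   0  -3  -1  |  -14 ]
[  0   0   0  -6  |  -30 ]
Back-substitution:
v = (-30) / -6 = 5
u = (-14 - (-1)*(5)) / -3 = 3
t = (23 - (-3)*(3) - (4)*(5)) / 3 = 4
s = (-4 - (-3)*(4) - (-1)*(3) - (3)*(5)) / -4 = 1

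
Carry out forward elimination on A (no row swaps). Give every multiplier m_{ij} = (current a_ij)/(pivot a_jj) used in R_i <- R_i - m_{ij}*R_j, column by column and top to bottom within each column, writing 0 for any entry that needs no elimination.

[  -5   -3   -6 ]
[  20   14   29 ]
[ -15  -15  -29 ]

Forward elimination:
R2 <- R2 - (-4)*R1:  [ 0  2  5 ]
R3 <- R3 - (3)*R1:  [   0   -6  -11 ]
R3 <- R3 - (-3)*R2:  [ 0  0  4 ]
Multipliers (in order of application): m_{21} = -4, m_{31} = 3, m_{32} = -3

multipliers: -4, 3, -3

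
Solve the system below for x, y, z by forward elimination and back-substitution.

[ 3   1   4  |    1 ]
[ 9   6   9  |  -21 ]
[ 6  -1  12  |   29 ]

Forward elimination on [A|b]:
R2 <- R2 - (3)*R1:  [   0    3   -3  -24 ]
R3 <- R3 - (2)*R1:  [  0  -3   4  27 ]
R3 <- R3 - (-1)*R2:  [ 0  0  1  3 ]
Row echelon form:
[ 3  1   4  |    1 ]
[ 0  3  -3  |  -24 ]
[ 0  0   1  |    3 ]
Back-substitution:
z = (3) / 1 = 3
y = (-24 - (-3)*(3)) / 3 = -5
x = (1 - (1)*(-5) - (4)*(3)) / 3 = -2

(-2, -5, 3)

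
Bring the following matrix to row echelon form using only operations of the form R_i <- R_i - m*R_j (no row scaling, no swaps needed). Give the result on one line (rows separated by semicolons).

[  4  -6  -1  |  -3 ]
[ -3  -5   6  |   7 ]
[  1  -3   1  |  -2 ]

REF = [4 -6 -1 -3; 0 -19/2 21/4 19/4; 0 0 8/19 -2]

Forward elimination:
R2 <- R2 - (-3/4)*R1:  [     0  -19/2   21/4   19/4 ]
R3 <- R3 - (1/4)*R1:  [    0  -3/2   5/4  -5/4 ]
R3 <- R3 - (3/19)*R2:  [    0     0  8/19    -2 ]
Row echelon form:
[ 4     -6    -1  |    -3 ]
[ 0  -19/2  21/4  |  19/4 ]
[ 0      0  8/19  |    -2 ]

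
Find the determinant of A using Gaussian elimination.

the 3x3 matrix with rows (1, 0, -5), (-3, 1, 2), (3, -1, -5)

Forward elimination:
R2 <- R2 - (-3)*R1:  [   0    1  -13 ]
R3 <- R3 - (3)*R1:  [  0  -1  10 ]
R3 <- R3 - (-1)*R2:  [  0   0  -3 ]
Upper-triangular form:
[ 1  0   -5 ]
[ 0  1  -13 ]
[ 0  0   -3 ]
det(A) = (-1)^0 * (1) * (1) * (-3) = -3  (0 row swaps -> sign +1)

det(A) = -3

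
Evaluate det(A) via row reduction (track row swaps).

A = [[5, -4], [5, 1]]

Forward elimination:
R2 <- R2 - (1)*R1:  [ 0  5 ]
Upper-triangular form:
[ 5  -4 ]
[ 0   5 ]
det(A) = (-1)^0 * (5) * (5) = 25  (0 row swaps -> sign +1)

det(A) = 25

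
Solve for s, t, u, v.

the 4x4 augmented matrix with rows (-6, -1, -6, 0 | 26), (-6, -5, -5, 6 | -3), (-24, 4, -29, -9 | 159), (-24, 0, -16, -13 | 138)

(-4, 4, -1, -2)

Forward elimination on [A|b]:
R2 <- R2 - (1)*R1:  [   0   -4    1    6  -29 ]
R3 <- R3 - (4)*R1:  [  0   8  -5  -9  55 ]
R4 <- R4 - (4)*R1:  [   0    4    8  -13   34 ]
R3 <- R3 - (-2)*R2:  [  0   0  -3   3  -3 ]
R4 <- R4 - (-1)*R2:  [  0   0   9  -7   5 ]
R4 <- R4 - (-3)*R3:  [  0   0   0   2  -4 ]
Row echelon form:
[ -6  -1  -6  0  |   26 ]
[  0  -4   1  6  |  -29 ]
[  0   0  -3  3  |   -3 ]
[  0   0   0  2  |   -4 ]
Back-substitution:
v = (-4) / 2 = -2
u = (-3 - (3)*(-2)) / -3 = -1
t = (-29 - (1)*(-1) - (6)*(-2)) / -4 = 4
s = (26 - (-1)*(4) - (-6)*(-1)) / -6 = -4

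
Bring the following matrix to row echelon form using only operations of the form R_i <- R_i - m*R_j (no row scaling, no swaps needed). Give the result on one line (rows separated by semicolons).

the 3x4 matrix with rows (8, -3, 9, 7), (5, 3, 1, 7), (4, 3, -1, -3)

REF = [8 -3 9 7; 0 39/8 -37/8 21/8; 0 0 -16/13 -116/13]

Forward elimination:
R2 <- R2 - (5/8)*R1:  [     0   39/8  -37/8   21/8 ]
R3 <- R3 - (1/2)*R1:  [     0    9/2  -11/2  -13/2 ]
R3 <- R3 - (12/13)*R2:  [       0        0   -16/13  -116/13 ]
Row echelon form:
[ 8    -3       9        7 ]
[ 0  39/8   -37/8     21/8 ]
[ 0     0  -16/13  -116/13 ]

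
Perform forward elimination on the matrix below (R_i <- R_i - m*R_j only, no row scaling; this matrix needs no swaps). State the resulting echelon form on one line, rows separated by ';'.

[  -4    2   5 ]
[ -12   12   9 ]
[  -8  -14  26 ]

Forward elimination:
R2 <- R2 - (3)*R1:  [  0   6  -6 ]
R3 <- R3 - (2)*R1:  [   0  -18   16 ]
R3 <- R3 - (-3)*R2:  [  0   0  -2 ]
Row echelon form:
[ -4  2   5 ]
[  0  6  -6 ]
[  0  0  -2 ]

REF = [-4 2 5; 0 6 -6; 0 0 -2]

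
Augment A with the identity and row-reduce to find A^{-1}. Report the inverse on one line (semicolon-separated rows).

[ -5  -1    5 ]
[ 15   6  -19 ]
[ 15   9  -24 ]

inverse = [9/5 7/5 -11/15; 5 3 -4/3; 3 2 -1]

Gauss-Jordan on [A | I]:
R1 <- (1/-5)*R1:  [    1   1/5    -1  |  -1/5     0     0 ]
R2 <- R2 - (15)*R1:  [  0   3  -4  |   3   1   0 ]
R3 <- R3 - (15)*R1:  [  0   6  -9  |   3   0   1 ]
R2 <- (1/3)*R2:  [    0     1  -4/3  |     1   1/3     0 ]
R1 <- R1 - (1/5)*R2:  [      1       0  -11/15  |    -2/5   -1/15       0 ]
R3 <- R3 - (6)*R2:  [  0   0  -1  |  -3  -2   1 ]
R3 <- (1/-1)*R3:  [  0   0   1  |   3   2  -1 ]
R1 <- R1 - (-11/15)*R3:  [      1       0       0  |     9/5     7/5  -11/15 ]
R2 <- R2 - (-4/3)*R3:  [    0     1     0  |     5     3  -4/3 ]
Right block of [I | A^{-1}] is the inverse:
[ 9/5  7/5  -11/15 ]
[   5    3    -4/3 ]
[   3    2      -1 ]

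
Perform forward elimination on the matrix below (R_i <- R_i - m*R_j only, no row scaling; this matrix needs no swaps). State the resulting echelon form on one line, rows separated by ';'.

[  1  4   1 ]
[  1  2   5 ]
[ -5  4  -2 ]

Forward elimination:
R2 <- R2 - (1)*R1:  [  0  -2   4 ]
R3 <- R3 - (-5)*R1:  [  0  24   3 ]
R3 <- R3 - (-12)*R2:  [  0   0  51 ]
Row echelon form:
[ 1   4   1 ]
[ 0  -2   4 ]
[ 0   0  51 ]

REF = [1 4 1; 0 -2 4; 0 0 51]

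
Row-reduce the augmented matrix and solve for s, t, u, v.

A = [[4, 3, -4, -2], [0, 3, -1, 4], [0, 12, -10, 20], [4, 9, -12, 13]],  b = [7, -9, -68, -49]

(4, 1, 4, -2)

Forward elimination on [A|b]:
R4 <- R4 - (1)*R1:  [   0    6   -8   15  -56 ]
R3 <- R3 - (4)*R2:  [   0    0   -6    4  -32 ]
R4 <- R4 - (2)*R2:  [   0    0   -6    7  -38 ]
R4 <- R4 - (1)*R3:  [  0   0   0   3  -6 ]
Row echelon form:
[ 4  3  -4  -2  |    7 ]
[ 0  3  -1   4  |   -9 ]
[ 0  0  -6   4  |  -32 ]
[ 0  0   0   3  |   -6 ]
Back-substitution:
v = (-6) / 3 = -2
u = (-32 - (4)*(-2)) / -6 = 4
t = (-9 - (-1)*(4) - (4)*(-2)) / 3 = 1
s = (7 - (3)*(1) - (-4)*(4) - (-2)*(-2)) / 4 = 4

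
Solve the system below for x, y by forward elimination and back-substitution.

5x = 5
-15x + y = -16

(1, -1)

Forward elimination on [A|b]:
R2 <- R2 - (-3)*R1:  [  0   1  -1 ]
Row echelon form:
[ 5  0  |   5 ]
[ 0  1  |  -1 ]
Back-substitution:
y = (-1) / 1 = -1
x = (5) / 5 = 1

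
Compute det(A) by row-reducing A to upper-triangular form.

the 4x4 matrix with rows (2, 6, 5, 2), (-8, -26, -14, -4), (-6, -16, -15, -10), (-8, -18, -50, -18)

Forward elimination:
R2 <- R2 - (-4)*R1:  [  0  -2   6   4 ]
R3 <- R3 - (-3)*R1:  [  0   2   0  -4 ]
R4 <- R4 - (-4)*R1:  [   0    6  -30  -10 ]
R3 <- R3 - (-1)*R2:  [ 0  0  6  0 ]
R4 <- R4 - (-3)*R2:  [   0    0  -12    2 ]
R4 <- R4 - (-2)*R3:  [ 0  0  0  2 ]
Upper-triangular form:
[ 2   6  5  2 ]
[ 0  -2  6  4 ]
[ 0   0  6  0 ]
[ 0   0  0  2 ]
det(A) = (-1)^0 * (2) * (-2) * (6) * (2) = -48  (0 row swaps -> sign +1)

det(A) = -48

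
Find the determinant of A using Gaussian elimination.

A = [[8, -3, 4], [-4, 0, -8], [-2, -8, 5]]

Forward elimination:
R2 <- R2 - (-1/2)*R1:  [    0  -3/2    -6 ]
R3 <- R3 - (-1/4)*R1:  [     0  -35/4      6 ]
R3 <- R3 - (35/6)*R2:  [  0   0  41 ]
Upper-triangular form:
[ 8    -3   4 ]
[ 0  -3/2  -6 ]
[ 0     0  41 ]
det(A) = (-1)^0 * (8) * (-3/2) * (41) = -492  (0 row swaps -> sign +1)

det(A) = -492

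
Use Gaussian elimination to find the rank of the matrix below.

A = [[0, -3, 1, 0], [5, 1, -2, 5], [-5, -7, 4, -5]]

rank(A) = 2

Row reduction:
R1 <-> R2   (pivot in column 1 was zero)
[  5   1  -2   5 ]
[  0  -3   1   0 ]
[ -5  -7   4  -5 ]
R3 <- R3 - (-1)*R1:  [  0  -6   2   0 ]
R3 <- R3 - (2)*R2:  [ 0  0  0  0 ]
Row echelon form:
[ 5   1  -2  5 ]
[ 0  -3   1  0 ]
[ 0   0   0  0 ]
Nonzero rows / pivot columns: 2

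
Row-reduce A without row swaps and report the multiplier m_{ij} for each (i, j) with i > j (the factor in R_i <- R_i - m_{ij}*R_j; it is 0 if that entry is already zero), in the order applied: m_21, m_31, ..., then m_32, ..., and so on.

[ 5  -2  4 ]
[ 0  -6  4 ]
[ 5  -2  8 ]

multipliers: 0, 1, 0

Forward elimination:
R2: entry in column 1 is already 0 -> m_{21} = 0 (no row operation needed)
R3 <- R3 - (1)*R1:  [ 0  0  4 ]
R3: entry in column 2 is already 0 -> m_{32} = 0 (no row operation needed)
Multipliers (in order of application): m_{21} = 0, m_{31} = 1, m_{32} = 0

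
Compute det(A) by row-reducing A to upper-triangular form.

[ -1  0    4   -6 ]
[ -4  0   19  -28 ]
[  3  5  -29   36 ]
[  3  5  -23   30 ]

det(A) = 30

Forward elimination:
R2 <- R2 - (4)*R1:  [  0   0   3  -4 ]
R3 <- R3 - (-3)*R1:  [   0    5  -17   18 ]
R4 <- R4 - (-3)*R1:  [   0    5  -11   12 ]
R2 <-> R3   (pivot in column 2 was zero)
[ -1  0    4  -6 ]
[  0  5  -17  18 ]
[  0  0    3  -4 ]
[  0  5  -11  12 ]
R4 <- R4 - (1)*R2:  [  0   0   6  -6 ]
R4 <- R4 - (2)*R3:  [ 0  0  0  2 ]
Upper-triangular form:
[ -1  0    4  -6 ]
[  0  5  -17  18 ]
[  0  0    3  -4 ]
[  0  0    0   2 ]
det(A) = (-1)^1 * (-1) * (5) * (3) * (2) = 30  (1 row swap -> sign -1)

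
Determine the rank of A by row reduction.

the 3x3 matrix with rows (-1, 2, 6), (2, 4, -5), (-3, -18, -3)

rank(A) = 2

Row reduction:
R2 <- R2 - (-2)*R1:  [ 0  8  7 ]
R3 <- R3 - (3)*R1:  [   0  -24  -21 ]
R3 <- R3 - (-3)*R2:  [ 0  0  0 ]
Row echelon form:
[ -1  2  6 ]
[  0  8  7 ]
[  0  0  0 ]
Nonzero rows / pivot columns: 2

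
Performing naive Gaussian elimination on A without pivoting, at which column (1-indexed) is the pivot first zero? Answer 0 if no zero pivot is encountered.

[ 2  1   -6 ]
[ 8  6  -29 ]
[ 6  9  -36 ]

first zero-pivot column = 0

Naive forward elimination:
R2 <- R2 - (4)*R1:  [  0   2  -5 ]
R3 <- R3 - (3)*R1:  [   0    6  -18 ]
R3 <- R3 - (3)*R2:  [  0   0  -3 ]
All pivots nonzero; naive elimination completes without hitting a zero pivot.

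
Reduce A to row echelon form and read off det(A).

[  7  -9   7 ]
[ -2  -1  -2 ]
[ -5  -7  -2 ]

det(A) = -75

Forward elimination:
R2 <- R2 - (-2/7)*R1:  [     0  -25/7      0 ]
R3 <- R3 - (-5/7)*R1:  [     0  -94/7      3 ]
R3 <- R3 - (94/25)*R2:  [ 0  0  3 ]
Upper-triangular form:
[ 7     -9  7 ]
[ 0  -25/7  0 ]
[ 0      0  3 ]
det(A) = (-1)^0 * (7) * (-25/7) * (3) = -75  (0 row swaps -> sign +1)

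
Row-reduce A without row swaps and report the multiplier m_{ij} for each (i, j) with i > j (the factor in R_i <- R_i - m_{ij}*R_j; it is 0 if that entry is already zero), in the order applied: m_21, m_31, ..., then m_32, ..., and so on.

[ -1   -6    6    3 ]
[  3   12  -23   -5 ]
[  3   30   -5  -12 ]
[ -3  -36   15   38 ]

multipliers: -3, -3, 3, -2, 3, 4

Forward elimination:
R2 <- R2 - (-3)*R1:  [  0  -6  -5   4 ]
R3 <- R3 - (-3)*R1:  [  0  12  13  -3 ]
R4 <- R4 - (3)*R1:  [   0  -18   -3   29 ]
R3 <- R3 - (-2)*R2:  [ 0  0  3  5 ]
R4 <- R4 - (3)*R2:  [  0   0  12  17 ]
R4 <- R4 - (4)*R3:  [  0   0   0  -3 ]
Multipliers (in order of application): m_{21} = -3, m_{31} = -3, m_{41} = 3, m_{32} = -2, m_{42} = 3, m_{43} = 4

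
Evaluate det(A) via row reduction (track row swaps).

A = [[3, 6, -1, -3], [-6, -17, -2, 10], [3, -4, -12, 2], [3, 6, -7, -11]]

det(A) = -90

Forward elimination:
R2 <- R2 - (-2)*R1:  [  0  -5  -4   4 ]
R3 <- R3 - (1)*R1:  [   0  -10  -11    5 ]
R4 <- R4 - (1)*R1:  [  0   0  -6  -8 ]
R3 <- R3 - (2)*R2:  [  0   0  -3  -3 ]
R4 <- R4 - (2)*R3:  [  0   0   0  -2 ]
Upper-triangular form:
[ 3   6  -1  -3 ]
[ 0  -5  -4   4 ]
[ 0   0  -3  -3 ]
[ 0   0   0  -2 ]
det(A) = (-1)^0 * (3) * (-5) * (-3) * (-2) = -90  (0 row swaps -> sign +1)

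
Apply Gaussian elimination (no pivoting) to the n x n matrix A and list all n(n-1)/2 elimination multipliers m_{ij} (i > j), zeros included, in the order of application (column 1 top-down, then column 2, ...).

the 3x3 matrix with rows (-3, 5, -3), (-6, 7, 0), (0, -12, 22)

multipliers: 2, 0, 4

Forward elimination:
R2 <- R2 - (2)*R1:  [  0  -3   6 ]
R3: entry in column 1 is already 0 -> m_{31} = 0 (no row operation needed)
R3 <- R3 - (4)*R2:  [  0   0  -2 ]
Multipliers (in order of application): m_{21} = 2, m_{31} = 0, m_{32} = 4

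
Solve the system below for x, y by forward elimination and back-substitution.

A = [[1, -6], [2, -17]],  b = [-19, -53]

(-1, 3)

Forward elimination on [A|b]:
R2 <- R2 - (2)*R1:  [   0   -5  -15 ]
Row echelon form:
[ 1  -6  |  -19 ]
[ 0  -5  |  -15 ]
Back-substitution:
y = (-15) / -5 = 3
x = (-19 - (-6)*(3)) / 1 = -1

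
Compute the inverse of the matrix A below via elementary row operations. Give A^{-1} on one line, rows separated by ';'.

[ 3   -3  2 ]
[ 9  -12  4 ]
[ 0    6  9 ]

inverse = [44/15 -13/15 -4/15; 9/5 -3/5 -2/15; -6/5 2/5 1/5]

Gauss-Jordan on [A | I]:
R1 <- (1/3)*R1:  [   1   -1  2/3  |  1/3    0    0 ]
R2 <- R2 - (9)*R1:  [  0  -3  -2  |  -3   1   0 ]
R2 <- (1/-3)*R2:  [    0     1   2/3  |     1  -1/3     0 ]
R1 <- R1 - (-1)*R2:  [    1     0   4/3  |   4/3  -1/3     0 ]
R3 <- R3 - (6)*R2:  [  0   0   5  |  -6   2   1 ]
R3 <- (1/5)*R3:  [    0     0     1  |  -6/5   2/5   1/5 ]
R1 <- R1 - (4/3)*R3:  [      1       0       0  |   44/15  -13/15   -4/15 ]
R2 <- R2 - (2/3)*R3:  [     0      1      0  |    9/5   -3/5  -2/15 ]
Right block of [I | A^{-1}] is the inverse:
[ 44/15  -13/15  -4/15 ]
[   9/5    -3/5  -2/15 ]
[  -6/5     2/5    1/5 ]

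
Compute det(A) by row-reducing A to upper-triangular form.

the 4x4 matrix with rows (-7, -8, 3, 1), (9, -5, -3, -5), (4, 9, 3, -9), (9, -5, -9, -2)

det(A) = -4509

Forward elimination:
R2 <- R2 - (-9/7)*R1:  [      0  -107/7     6/7   -26/7 ]
R3 <- R3 - (-4/7)*R1:  [     0   31/7   33/7  -59/7 ]
R4 <- R4 - (-9/7)*R1:  [      0  -107/7   -36/7    -5/7 ]
R3 <- R3 - (-31/107)*R2:  [         0          0    531/107  -1017/107 ]
R4 <- R4 - (1)*R2:  [  0   0  -6   3 ]
R4 <- R4 - (-214/177)*R3:  [       0        0        0  -501/59 ]
Upper-triangular form:
[ -7      -8        3          1 ]
[  0  -107/7      6/7      -26/7 ]
[  0       0  531/107  -1017/107 ]
[  0       0        0    -501/59 ]
det(A) = (-1)^0 * (-7) * (-107/7) * (531/107) * (-501/59) = -4509  (0 row swaps -> sign +1)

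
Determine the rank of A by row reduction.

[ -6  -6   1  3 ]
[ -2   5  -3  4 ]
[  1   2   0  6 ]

rank(A) = 3

Row reduction:
R2 <- R2 - (1/3)*R1:  [     0      7  -10/3      3 ]
R3 <- R3 - (-1/6)*R1:  [    0     1   1/6  13/2 ]
R3 <- R3 - (1/7)*R2:  [     0      0   9/14  85/14 ]
Row echelon form:
[ -6  -6      1      3 ]
[  0   7  -10/3      3 ]
[  0   0   9/14  85/14 ]
Nonzero rows / pivot columns: 3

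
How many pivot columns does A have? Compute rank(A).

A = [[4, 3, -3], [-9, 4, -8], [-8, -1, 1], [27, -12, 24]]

Row reduction:
R2 <- R2 - (-9/4)*R1:  [     0   43/4  -59/4 ]
R3 <- R3 - (-2)*R1:  [  0   5  -5 ]
R4 <- R4 - (27/4)*R1:  [      0  -129/4   177/4 ]
R3 <- R3 - (20/43)*R2:  [     0      0  80/43 ]
R4 <- R4 - (-3)*R2:  [ 0  0  0 ]
Row echelon form:
[ 4     3     -3 ]
[ 0  43/4  -59/4 ]
[ 0     0  80/43 ]
[ 0     0      0 ]
Nonzero rows / pivot columns: 3

rank(A) = 3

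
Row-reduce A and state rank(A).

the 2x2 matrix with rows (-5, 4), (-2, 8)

Row reduction:
R2 <- R2 - (2/5)*R1:  [    0  32/5 ]
Row echelon form:
[ -5     4 ]
[  0  32/5 ]
Nonzero rows / pivot columns: 2

rank(A) = 2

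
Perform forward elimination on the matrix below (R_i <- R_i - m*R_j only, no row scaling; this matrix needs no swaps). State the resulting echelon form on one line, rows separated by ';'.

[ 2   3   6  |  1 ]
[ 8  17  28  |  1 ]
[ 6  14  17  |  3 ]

Forward elimination:
R2 <- R2 - (4)*R1:  [  0   5   4  -3 ]
R3 <- R3 - (3)*R1:  [  0   5  -1   0 ]
R3 <- R3 - (1)*R2:  [  0   0  -5   3 ]
Row echelon form:
[ 2  3   6  |   1 ]
[ 0  5   4  |  -3 ]
[ 0  0  -5  |   3 ]

REF = [2 3 6 1; 0 5 4 -3; 0 0 -5 3]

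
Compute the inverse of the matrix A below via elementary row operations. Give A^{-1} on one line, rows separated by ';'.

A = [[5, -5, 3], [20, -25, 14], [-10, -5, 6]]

Gauss-Jordan on [A | I]:
R1 <- (1/5)*R1:  [   1   -1  3/5  |  1/5    0    0 ]
R2 <- R2 - (20)*R1:  [  0  -5   2  |  -4   1   0 ]
R3 <- R3 - (-10)*R1:  [   0  -15   12  |    2    0    1 ]
R2 <- (1/-5)*R2:  [    0     1  -2/5  |   4/5  -1/5     0 ]
R1 <- R1 - (-1)*R2:  [    1     0   1/5  |     1  -1/5     0 ]
R3 <- R3 - (-15)*R2:  [  0   0   6  |  14  -3   1 ]
R3 <- (1/6)*R3:  [    0     0     1  |   7/3  -1/2   1/6 ]
R1 <- R1 - (1/5)*R3:  [     1      0      0  |   8/15  -1/10  -1/30 ]
R2 <- R2 - (-2/5)*R3:  [     0      1      0  |  26/15   -2/5   1/15 ]
Right block of [I | A^{-1}] is the inverse:
[  8/15  -1/10  -1/30 ]
[ 26/15   -2/5   1/15 ]
[   7/3   -1/2    1/6 ]

inverse = [8/15 -1/10 -1/30; 26/15 -2/5 1/15; 7/3 -1/2 1/6]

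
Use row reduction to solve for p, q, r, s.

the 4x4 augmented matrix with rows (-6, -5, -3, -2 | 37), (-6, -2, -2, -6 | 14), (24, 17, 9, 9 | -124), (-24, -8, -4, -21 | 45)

Forward elimination on [A|b]:
R2 <- R2 - (1)*R1:  [   0    3    1   -4  -23 ]
R3 <- R3 - (-4)*R1:  [  0  -3  -3   1  24 ]
R4 <- R4 - (4)*R1:  [    0    12     8   -13  -103 ]
R3 <- R3 - (-1)*R2:  [  0   0  -2  -3   1 ]
R4 <- R4 - (4)*R2:  [   0    0    4    3  -11 ]
R4 <- R4 - (-2)*R3:  [  0   0   0  -3  -9 ]
Row echelon form:
[ -6  -5  -3  -2  |   37 ]
[  0   3   1  -4  |  -23 ]
[  0   0  -2  -3  |    1 ]
[  0   0   0  -3  |   -9 ]
Back-substitution:
s = (-9) / -3 = 3
r = (1 - (-3)*(3)) / -2 = -5
q = (-23 - (1)*(-5) - (-4)*(3)) / 3 = -2
p = (37 - (-5)*(-2) - (-3)*(-5) - (-2)*(3)) / -6 = -3

(-3, -2, -5, 3)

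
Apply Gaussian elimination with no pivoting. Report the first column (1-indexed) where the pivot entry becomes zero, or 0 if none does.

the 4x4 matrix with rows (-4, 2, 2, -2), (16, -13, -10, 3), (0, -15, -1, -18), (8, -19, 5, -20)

Naive forward elimination:
R2 <- R2 - (-4)*R1:  [  0  -5  -2  -5 ]
R4 <- R4 - (-2)*R1:  [   0  -15    9  -24 ]
R3 <- R3 - (3)*R2:  [  0   0   5  -3 ]
R4 <- R4 - (3)*R2:  [  0   0  15  -9 ]
R4 <- R4 - (3)*R3:  [ 0  0  0  0 ]
Matrix at this point:
[ -4   2   2  -2 ]
[  0  -5  -2  -5 ]
[  0   0   5  -3 ]
[  0   0   0   0 ]
Pivot entry (4,4) in the last row is zero and there are no rows below to swap with -> zero pivot in column 4 (A is singular).

first zero-pivot column = 4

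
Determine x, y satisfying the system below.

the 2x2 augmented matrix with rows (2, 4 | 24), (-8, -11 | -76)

Forward elimination on [A|b]:
R2 <- R2 - (-4)*R1:  [  0   5  20 ]
Row echelon form:
[ 2  4  |  24 ]
[ 0  5  |  20 ]
Back-substitution:
y = (20) / 5 = 4
x = (24 - (4)*(4)) / 2 = 4

(4, 4)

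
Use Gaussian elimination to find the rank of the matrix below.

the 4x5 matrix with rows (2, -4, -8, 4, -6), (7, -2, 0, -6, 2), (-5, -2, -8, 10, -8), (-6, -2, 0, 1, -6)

Row reduction:
R2 <- R2 - (7/2)*R1:  [   0   12   28  -20   23 ]
R3 <- R3 - (-5/2)*R1:  [   0  -12  -28   20  -23 ]
R4 <- R4 - (-3)*R1:  [   0  -14  -24   13  -24 ]
R3 <- R3 - (-1)*R2:  [ 0  0  0  0  0 ]
R4 <- R4 - (-7/6)*R2:  [     0      0   26/3  -31/3   17/6 ]
R3 <-> R4   (pivot in column 3 was zero)
[ 2  -4    -8      4    -6 ]
[ 0  12    28    -20    23 ]
[ 0   0  26/3  -31/3  17/6 ]
[ 0   0     0      0     0 ]
Row echelon form:
[ 2  -4    -8      4    -6 ]
[ 0  12    28    -20    23 ]
[ 0   0  26/3  -31/3  17/6 ]
[ 0   0     0      0     0 ]
Nonzero rows / pivot columns: 3

rank(A) = 3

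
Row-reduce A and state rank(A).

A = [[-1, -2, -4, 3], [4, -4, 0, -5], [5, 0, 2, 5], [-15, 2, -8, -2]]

rank(A) = 3

Row reduction:
R2 <- R2 - (-4)*R1:  [   0  -12  -16    7 ]
R3 <- R3 - (-5)*R1:  [   0  -10  -18   20 ]
R4 <- R4 - (15)*R1:  [   0   32   52  -47 ]
R3 <- R3 - (5/6)*R2:  [     0      0  -14/3   85/6 ]
R4 <- R4 - (-8/3)*R2:  [     0      0   28/3  -85/3 ]
R4 <- R4 - (-2)*R3:  [ 0  0  0  0 ]
Row echelon form:
[ -1   -2     -4     3 ]
[  0  -12    -16     7 ]
[  0    0  -14/3  85/6 ]
[  0    0      0     0 ]
Nonzero rows / pivot columns: 3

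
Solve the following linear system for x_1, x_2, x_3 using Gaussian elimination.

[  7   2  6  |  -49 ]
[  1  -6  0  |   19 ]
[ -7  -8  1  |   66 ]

Forward elimination on [A|b]:
R2 <- R2 - (1/7)*R1:  [     0  -44/7   -6/7     26 ]
R3 <- R3 - (-1)*R1:  [  0  -6   7  17 ]
R3 <- R3 - (21/22)*R2:  [      0       0   86/11  -86/11 ]
Row echelon form:
[ 7      2      6  |     -49 ]
[ 0  -44/7   -6/7  |      26 ]
[ 0      0  86/11  |  -86/11 ]
Back-substitution:
x_3 = (-86/11) / (86/11) = -1
x_2 = (26 - (-6/7)*(-1)) / (-44/7) = -4
x_1 = (-49 - (2)*(-4) - (6)*(-1)) / 7 = -5

(-5, -4, -1)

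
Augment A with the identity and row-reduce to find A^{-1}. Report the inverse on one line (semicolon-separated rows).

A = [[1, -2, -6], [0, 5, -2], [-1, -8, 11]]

Gauss-Jordan on [A | I]:
R3 <- R3 - (-1)*R1:  [   0  -10    5  |    1    0    1 ]
R2 <- (1/5)*R2:  [    0     1  -2/5  |     0   1/5     0 ]
R1 <- R1 - (-2)*R2:  [     1      0  -34/5  |      1    2/5      0 ]
R3 <- R3 - (-10)*R2:  [ 0  0  1  |  1  2  1 ]
R1 <- R1 - (-34/5)*R3:  [    1     0     0  |  39/5    14  34/5 ]
R2 <- R2 - (-2/5)*R3:  [   0    1    0  |  2/5    1  2/5 ]
Right block of [I | A^{-1}] is the inverse:
[ 39/5  14  34/5 ]
[  2/5   1   2/5 ]
[    1   2     1 ]

inverse = [39/5 14 34/5; 2/5 1 2/5; 1 2 1]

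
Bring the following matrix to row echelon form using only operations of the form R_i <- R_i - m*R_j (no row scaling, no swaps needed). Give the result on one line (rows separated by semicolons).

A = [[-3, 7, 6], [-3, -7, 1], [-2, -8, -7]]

REF = [-3 7 6; 0 -14 -5; 0 0 -136/21]

Forward elimination:
R2 <- R2 - (1)*R1:  [   0  -14   -5 ]
R3 <- R3 - (2/3)*R1:  [     0  -38/3    -11 ]
R3 <- R3 - (19/21)*R2:  [       0        0  -136/21 ]
Row echelon form:
[ -3    7        6 ]
[  0  -14       -5 ]
[  0    0  -136/21 ]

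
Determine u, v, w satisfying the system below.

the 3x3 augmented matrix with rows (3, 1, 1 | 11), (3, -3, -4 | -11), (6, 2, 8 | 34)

Forward elimination on [A|b]:
R2 <- R2 - (1)*R1:  [   0   -4   -5  -22 ]
R3 <- R3 - (2)*R1:  [  0   0   6  12 ]
Row echelon form:
[ 3   1   1  |   11 ]
[ 0  -4  -5  |  -22 ]
[ 0   0   6  |   12 ]
Back-substitution:
w = (12) / 6 = 2
v = (-22 - (-5)*(2)) / -4 = 3
u = (11 - (1)*(3) - (1)*(2)) / 3 = 2

(2, 3, 2)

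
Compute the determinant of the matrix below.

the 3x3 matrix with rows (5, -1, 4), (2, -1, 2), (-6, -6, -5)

Forward elimination:
R2 <- R2 - (2/5)*R1:  [    0  -3/5   2/5 ]
R3 <- R3 - (-6/5)*R1:  [     0  -36/5   -1/5 ]
R3 <- R3 - (12)*R2:  [  0   0  -5 ]
Upper-triangular form:
[ 5    -1    4 ]
[ 0  -3/5  2/5 ]
[ 0     0   -5 ]
det(A) = (-1)^0 * (5) * (-3/5) * (-5) = 15  (0 row swaps -> sign +1)

det(A) = 15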